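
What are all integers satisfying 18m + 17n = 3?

Step 1: Compute gcd(18, 17) = 1.
Since 1 divides 3, solutions exist.

Step 2: Find a particular solution using extended Euclidean algorithm.
We get m₀ = 3, n₀ = -3.
Check: 18*3 + 17*-3 = 3 = 3 ✓

Step 3: Write the general solution.
m = 3 + (17/1)t = 3 + 17t
n = -3 - (18/1)t = -3 - 18t
for any integer t.

m = 3 + 17t, n = -3 - 18t for integer t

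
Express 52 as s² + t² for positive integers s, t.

We need to find integers s, t > 0 such that s² + t² = 52.
Trying s = 4: t² = 52 - 4² = 52 - 16 = 36
t = 6
Check: 4² + 6² = 16 + 36 = 52 ✓

52 = 4² + 6²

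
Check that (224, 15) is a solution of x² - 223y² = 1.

Compute x² = 224² = 50176
Compute 223y² = 223·15² = 223·225 = 50175
x² - 223y² = 50176 - 50175 = 1
Since this equals 1, (224, 15) is a solution.

Yes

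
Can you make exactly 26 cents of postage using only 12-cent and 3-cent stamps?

We need non-negative x, y with 12x + 3y = 26.
gcd(12, 3) = 3, and 3 does not divide 26.
No integer solutions exist, so certainly no non-negative ones.

No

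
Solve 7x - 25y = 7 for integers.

Step 1: Check solvability.
gcd(7, 25) = 1
Since 1 divides 7, solutions exist.

Step 2: Apply extended Euclidean algorithm to find gcd.
We find integers such that 7*x0 + 25*y0 = 1

Step 3: Scale the particular solution.
Multiply by 7/1 = 7:
x = -49, y = -14

Step 4: Verify.
7*(-49) - 25*(-14) = 7 = 7 ✓

x = -49, y = -14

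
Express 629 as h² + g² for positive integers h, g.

We need to find integers h, g > 0 such that h² + g² = 629.
Trying h = 2: g² = 629 - 2² = 629 - 4 = 625
g = 25
Check: 2² + 25² = 4 + 625 = 629 ✓

629 = 2² + 25²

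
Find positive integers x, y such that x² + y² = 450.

Search for x with 450 - x² a perfect square.
x = 3: 450 - 3² = 450 - 9 = 441 = 21² ✓
So x = 3, y = 21.

x = 3, y = 21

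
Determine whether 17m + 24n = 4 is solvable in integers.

Step 1: Compute gcd(17, 24).
gcd(17, 24) = 1

Step 2: Check divisibility.
Does 1 divide 4? 4 = 1 x 4, so yes.

By the theorem on linear Diophantine equations, 17m + 24n = 4 has integer solutions if and only if gcd(17, 24) divides 4. Since 1 | 4, solutions exist.

Yes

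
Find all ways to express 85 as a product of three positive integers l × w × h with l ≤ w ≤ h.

Iterate l from 1 to ⌊85^(1/3)⌋. For each l dividing 85, iterate w ≥ l with w dividing 85/l, and set h = 85/(l·w).
Triples found (2): (1×1×85), (1×5×17)

(1×1×85), (1×5×17)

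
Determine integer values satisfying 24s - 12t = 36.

Step 1: Check solvability.
gcd(24, 12) = 12
Since 12 divides 36, solutions exist.

Step 2: Apply extended Euclidean algorithm to find gcd.
We find integers such that 24*x0 + 12*y0 = 12

Step 3: Scale the particular solution.
Multiply by 36/12 = 3:
s = 0, t = -3

Step 4: Verify.
24*(0) - 12*(-3) = 36 = 36 ✓

s = 0, t = -3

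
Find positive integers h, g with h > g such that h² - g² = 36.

Factor: h² - g² = (h+g)(h-g) = 36.
We need two factors of 36 with the same parity.
Use h+g = 18 and h-g = 2 (product 18·2 = 36).
Adding: 2h = 20, so h = 10.
Subtracting: 2g = 16, so g = 8.
Check: 10² - 8² = 100 - 64 = 36 ✓

h = 10, g = 8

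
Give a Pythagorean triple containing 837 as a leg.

We need the other leg and hypotenuse such that 837² + x² = c².
Take x = 116, c = 845: 837² + 116² = 700569 + 13456 = 714025 = 845² ✓
Triple: (837, 116, 845)

(837, 116, 845)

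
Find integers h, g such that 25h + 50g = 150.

Step 1: Check solvability.
gcd(25, 50) = 25
Since 25 divides 150, solutions exist.

Step 2: Apply extended Euclidean algorithm to find gcd.
We find integers such that 25*x0 + 50*y0 = 25

Step 3: Scale the particular solution.
Multiply by 150/25 = 6:
h = 6, g = 0

Step 4: Verify.
25*(6) + 50*(0) = 150 = 150 ✓

h = 6, g = 0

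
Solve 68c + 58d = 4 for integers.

Step 1: Check solvability.
gcd(68, 58) = 2
Since 2 divides 4, solutions exist.

Step 2: Apply extended Euclidean algorithm to find gcd.
We find integers such that 68*x0 + 58*y0 = 2

Step 3: Scale the particular solution.
Multiply by 4/2 = 2:
c = 12, d = -14

Step 4: Verify.
68*(12) + 58*(-14) = 4 = 4 ✓

c = 12, d = -14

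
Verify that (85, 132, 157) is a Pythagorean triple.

Compute a² + b² = 85² + 132² = 7225 + 17424 = 24649
Compute c² = 157² = 24649
Since 24649 = 24649, confirmed.

Yes, it is a Pythagorean triple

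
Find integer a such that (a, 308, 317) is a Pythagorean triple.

a² = c² - b² = 317² - 308² = 100489 - 94864 = 5625
a = sqrt(5625) = 75

75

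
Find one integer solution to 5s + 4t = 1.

Step 1: Check solvability.
gcd(5, 4) = 1
Since 1 divides 1, solutions exist.

Step 2: Apply extended Euclidean algorithm to find gcd.
We find integers such that 5*x0 + 4*y0 = 1

Step 3: Scale the particular solution.
Multiply by 1/1 = 1:
s = 1, t = -1

Step 4: Verify.
5*(1) + 4*(-1) = 1 = 1 ✓

s = 1, t = -1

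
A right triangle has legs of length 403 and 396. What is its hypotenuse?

c² = a² + b² = 403² + 396² = 162409 + 156816 = 319225
c = 565

565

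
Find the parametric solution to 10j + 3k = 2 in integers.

Step 1: Compute gcd(10, 3) = 1.
Since 1 divides 2, solutions exist.

Step 2: Find a particular solution using extended Euclidean algorithm.
We get j₀ = 2, k₀ = -6.
Check: 10*2 + 3*-6 = 2 = 2 ✓

Step 3: Write the general solution.
j = 2 + (3/1)t = 2 + 3t
k = -6 - (10/1)t = -6 - 10t
for any integer t.

j = 2 + 3t, k = -6 - 10t for integer t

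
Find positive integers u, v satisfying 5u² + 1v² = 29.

Try small values of u and check whether (29 - 5u²)/1 is a perfect square.
u = 2: 5·2² = 20, so 1v² = 29 - 20 = 9, giving v² = 9, v = 3.
Check: 5·2² + 1·3² = 20 + 9 = 29 ✓

u = 2, v = 3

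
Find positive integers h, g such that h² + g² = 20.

Search for h with 20 - h² a perfect square.
h = 2: 20 - 2² = 20 - 4 = 16 = 4² ✓
So h = 2, g = 4.

h = 2, g = 4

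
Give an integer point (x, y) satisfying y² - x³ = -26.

Try small integer x values and check whether x³ - 26 is a perfect square.
x = 3: x³ - 26 = 3³ - 26 = 27 - 26 = 1
Is 1 a perfect square? 1² = 1 ✓
So (x, y) = (3, -1) is a solution.

x = 3, y = -1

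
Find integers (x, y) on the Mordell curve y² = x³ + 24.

Try small integer x values and check whether x³ + 24 is a perfect square.
x = 1: x³ + 24 = 1³ + 24 = 1 + 24 = 25
Is 25 a perfect square? 5² = 25 ✓
So (x, y) = (1, 5) is a solution.

x = 1, y = 5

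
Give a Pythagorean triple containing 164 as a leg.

We need the other leg and hypotenuse such that 164² + x² = c².
Take x = 3360, c = 3364: 164² + 3360² = 26896 + 11289600 = 11316496 = 3364² ✓
Triple: (164, 3360, 3364)

(164, 3360, 3364)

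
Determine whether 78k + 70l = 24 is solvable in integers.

Step 1: Compute gcd(78, 70).
gcd(78, 70) = 2

Step 2: Check divisibility.
Does 2 divide 24? 24 = 2 x 12, so yes.

By the theorem on linear Diophantine equations, 78k + 70l = 24 has integer solutions if and only if gcd(78, 70) divides 24. Since 2 | 24, solutions exist.

Yes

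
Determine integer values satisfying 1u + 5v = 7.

Step 1: Check solvability.
gcd(1, 5) = 1
Since 1 divides 7, solutions exist.

Step 2: Apply extended Euclidean algorithm to find gcd.
We find integers such that 1*x0 + 5*y0 = 1

Step 3: Scale the particular solution.
Multiply by 7/1 = 7:
u = 7, v = 0

Step 4: Verify.
1*(7) + 5*(0) = 7 = 7 ✓

u = 7, v = 0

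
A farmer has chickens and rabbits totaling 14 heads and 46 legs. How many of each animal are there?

Let c = chickens, r = rabbits.
Heads: c + r = 14
Legs: 2c + 4r = 46
From the first equation, c = 14 - r. Substitute:
2(14 - r) + 4r = 46
28 + 2r = 46
r = (46 - 28)/2 = 9
c = 14 - 9 = 5

Chickens: 5, Rabbits: 9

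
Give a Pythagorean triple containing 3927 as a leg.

We need the other leg and hypotenuse such that 3927² + x² = c².
Take x = 1764, c = 4305: 3927² + 1764² = 15421329 + 3111696 = 18533025 = 4305² ✓
Triple: (3927, 1764, 4305)

(3927, 1764, 4305)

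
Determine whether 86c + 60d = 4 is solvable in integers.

Step 1: Compute gcd(86, 60).
gcd(86, 60) = 2

Step 2: Check divisibility.
Does 2 divide 4? 4 = 2 x 2, so yes.

By the theorem on linear Diophantine equations, 86c + 60d = 4 has integer solutions if and only if gcd(86, 60) divides 4. Since 2 | 4, solutions exist.

Yes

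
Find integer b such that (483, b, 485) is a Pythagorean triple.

b² = c² - a² = 485² - 483² = 235225 - 233289 = 1936
b = sqrt(1936) = 44

44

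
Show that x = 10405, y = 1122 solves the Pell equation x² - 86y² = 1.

Compute x² = 10405² = 108264025
Compute 86y² = 86·1122² = 86·1258884 = 108264024
x² - 86y² = 108264025 - 108264024 = 1
Since this equals 1, (10405, 1122) is a solution.

Yes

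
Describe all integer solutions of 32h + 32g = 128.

Step 1: Compute gcd(32, 32) = 32.
Since 32 divides 128, solutions exist.

Step 2: Find a particular solution using extended Euclidean algorithm.
We get h₀ = 0, g₀ = 4.
Check: 32*0 + 32*4 = 128 = 128 ✓

Step 3: Write the general solution.
h = 0 + (32/32)t = 0 + 1t
g = 4 - (32/32)t = 4 - 1t
for any integer t.

h = 0 + 1t, g = 4 - 1t for integer t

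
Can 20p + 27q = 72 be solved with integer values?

Step 1: Compute gcd(20, 27).
gcd(20, 27) = 1

Step 2: Check divisibility.
Does 1 divide 72? 72 = 1 x 72, so yes.

By the theorem on linear Diophantine equations, 20p + 27q = 72 has integer solutions if and only if gcd(20, 27) divides 72. Since 1 | 72, solutions exist.

Yes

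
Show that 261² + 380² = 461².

Compute a² + b² = 261² + 380² = 68121 + 144400 = 212521
Compute c² = 461² = 212521
Since 212521 = 212521, confirmed.

Yes, it is a Pythagorean triple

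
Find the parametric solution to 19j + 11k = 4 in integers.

Step 1: Compute gcd(19, 11) = 1.
Since 1 divides 4, solutions exist.

Step 2: Find a particular solution using extended Euclidean algorithm.
We get j₀ = -16, k₀ = 28.
Check: 19*-16 + 11*28 = 4 = 4 ✓

Step 3: Write the general solution.
j = -16 + (11/1)t = -16 + 11t
k = 28 - (19/1)t = 28 - 19t
for any integer t.

j = -16 + 11t, k = 28 - 19t for integer t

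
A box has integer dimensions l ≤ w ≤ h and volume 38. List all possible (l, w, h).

Iterate l from 1 to ⌊38^(1/3)⌋. For each l dividing 38, iterate w ≥ l with w dividing 38/l, and set h = 38/(l·w).
Triples found (2): (1×1×38), (1×2×19)

(1×1×38), (1×2×19)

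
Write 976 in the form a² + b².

We need to find integers a, b > 0 such that a² + b² = 976.
Trying a = 20: b² = 976 - 20² = 976 - 400 = 576
b = 24
Check: 20² + 24² = 400 + 576 = 976 ✓

976 = 20² + 24²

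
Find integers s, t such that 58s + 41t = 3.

Step 1: Check solvability.
gcd(58, 41) = 1
Since 1 divides 3, solutions exist.

Step 2: Apply extended Euclidean algorithm to find gcd.
We find integers such that 58*x0 + 41*y0 = 1

Step 3: Scale the particular solution.
Multiply by 3/1 = 3:
s = -36, t = 51

Step 4: Verify.
58*(-36) + 41*(51) = 3 = 3 ✓

s = -36, t = 51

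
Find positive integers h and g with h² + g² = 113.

We need to find integers h, g > 0 such that h² + g² = 113.
Trying h = 7: g² = 113 - 7² = 113 - 49 = 64
g = 8
Check: 7² + 8² = 49 + 64 = 113 ✓

113 = 7² + 8²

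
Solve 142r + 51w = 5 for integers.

Step 1: Check solvability.
gcd(142, 51) = 1
Since 1 divides 5, solutions exist.

Step 2: Apply extended Euclidean algorithm to find gcd.
We find integers such that 142*x0 + 51*y0 = 1

Step 3: Scale the particular solution.
Multiply by 5/1 = 5:
r = -70, w = 195

Step 4: Verify.
142*(-70) + 51*(195) = 5 = 5 ✓

r = -70, w = 195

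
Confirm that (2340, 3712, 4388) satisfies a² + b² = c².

Compute a² + b² = 2340² + 3712² = 5475600 + 13778944 = 19254544
Compute c² = 4388² = 19254544
Since 19254544 = 19254544, confirmed.

Yes, it is a Pythagorean triple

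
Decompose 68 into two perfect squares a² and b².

We need to find integers a, b > 0 such that a² + b² = 68.
Trying a = 2: b² = 68 - 2² = 68 - 4 = 64
b = 8
Check: 2² + 8² = 4 + 64 = 68 ✓

68 = 2² + 8²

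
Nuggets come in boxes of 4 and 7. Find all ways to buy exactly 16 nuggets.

We need non-negative integers (x, y) with 4x + 7y = 16.
For each x in 0..4, check if 16 - 4x is a non-negative multiple of 7.
x = 4: 7y = 0, y = 0 ✓

(4 boxes of 4, 0 boxes of 7)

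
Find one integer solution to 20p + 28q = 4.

Step 1: Check solvability.
gcd(20, 28) = 4
Since 4 divides 4, solutions exist.

Step 2: Apply extended Euclidean algorithm to find gcd.
We find integers such that 20*x0 + 28*y0 = 4

Step 3: Scale the particular solution.
Multiply by 4/4 = 1:
p = 3, q = -2

Step 4: Verify.
20*(3) + 28*(-2) = 4 = 4 ✓

p = 3, q = -2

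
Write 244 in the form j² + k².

We need to find integers j, k > 0 such that j² + k² = 244.
Trying j = 10: k² = 244 - 10² = 244 - 100 = 144
k = 12
Check: 10² + 12² = 100 + 144 = 244 ✓

244 = 10² + 12²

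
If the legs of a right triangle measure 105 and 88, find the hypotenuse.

c² = a² + b² = 105² + 88² = 11025 + 7744 = 18769
c = 137

137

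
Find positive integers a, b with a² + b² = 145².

We need a² + b² = 145² = 21025.
Trying: 143² + 24² = 20449 + 576 = 21025 ✓

(143, 24, 145)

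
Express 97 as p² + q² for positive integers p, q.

We need to find integers p, q > 0 such that p² + q² = 97.
Trying p = 4: q² = 97 - 4² = 97 - 16 = 81
q = 9
Check: 4² + 9² = 16 + 81 = 97 ✓

97 = 4² + 9²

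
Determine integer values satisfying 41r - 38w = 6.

Step 1: Check solvability.
gcd(41, 38) = 1
Since 1 divides 6, solutions exist.

Step 2: Apply extended Euclidean algorithm to find gcd.
We find integers such that 41*x0 + 38*y0 = 1

Step 3: Scale the particular solution.
Multiply by 6/1 = 6:
r = 78, w = 84

Step 4: Verify.
41*(78) - 38*(84) = 6 = 6 ✓

r = 78, w = 84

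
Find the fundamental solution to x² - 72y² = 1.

We seek the smallest positive integers (x, y) with x² - 72y² = 1, i.e., x² = 72y² + 1.
Try successive y values:
y = 1: x² = 72·1² + 1 = 73, not a perfect square
y = 2: x² = 72·2² + 1 = 289, x = 17 ✓

Verify: 17² - 72·2² = 289 - 288 = 1 ✓

x = 17, y = 2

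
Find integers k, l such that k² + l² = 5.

We need to find integers k, l > 0 such that k² + l² = 5.
Trying k = 1: l² = 5 - 1² = 5 - 1 = 4
l = 2
Check: 1² + 2² = 1 + 4 = 5 ✓

5 = 1² + 2²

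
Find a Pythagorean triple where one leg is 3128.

We need the other leg and hypotenuse such that 3128² + x² = c².
Take x = 960, c = 3272: 3128² + 960² = 9784384 + 921600 = 10705984 = 3272² ✓
Triple: (3128, 960, 3272)

(3128, 960, 3272)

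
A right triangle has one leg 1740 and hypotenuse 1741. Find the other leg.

a² = c² - b² = 3031081 - 3027600 = 3481
a = 59

59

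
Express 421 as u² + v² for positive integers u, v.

We need to find integers u, v > 0 such that u² + v² = 421.
Trying u = 14: v² = 421 - 14² = 421 - 196 = 225
v = 15
Check: 14² + 15² = 196 + 225 = 421 ✓

421 = 14² + 15²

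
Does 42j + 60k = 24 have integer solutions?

Step 1: Compute gcd(42, 60).
gcd(42, 60) = 6

Step 2: Check divisibility.
Does 6 divide 24? 24 = 6 x 4, so yes.

By the theorem on linear Diophantine equations, 42j + 60k = 24 has integer solutions if and only if gcd(42, 60) divides 24. Since 6 | 24, solutions exist.

Yes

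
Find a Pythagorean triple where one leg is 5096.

We need the other leg and hypotenuse such that 5096² + x² = c².
Take x = 4305, c = 6671: 5096² + 4305² = 25969216 + 18533025 = 44502241 = 6671² ✓
Triple: (4305, 5096, 6671)

(4305, 5096, 6671)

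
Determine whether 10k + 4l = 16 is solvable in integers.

Step 1: Compute gcd(10, 4).
gcd(10, 4) = 2

Step 2: Check divisibility.
Does 2 divide 16? 16 = 2 x 8, so yes.

By the theorem on linear Diophantine equations, 10k + 4l = 16 has integer solutions if and only if gcd(10, 4) divides 16. Since 2 | 16, solutions exist.

Yes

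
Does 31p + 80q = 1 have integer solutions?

Step 1: Compute gcd(31, 80).
gcd(31, 80) = 1

Step 2: Check divisibility.
Does 1 divide 1? 1 = 1 x 1, so yes.

By the theorem on linear Diophantine equations, 31p + 80q = 1 has integer solutions if and only if gcd(31, 80) divides 1. Since 1 | 1, solutions exist.

Yes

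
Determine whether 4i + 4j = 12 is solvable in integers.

Step 1: Compute gcd(4, 4).
gcd(4, 4) = 4

Step 2: Check divisibility.
Does 4 divide 12? 12 = 4 x 3, so yes.

By the theorem on linear Diophantine equations, 4i + 4j = 12 has integer solutions if and only if gcd(4, 4) divides 12. Since 4 | 12, solutions exist.

Yes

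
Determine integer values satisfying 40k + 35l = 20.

Step 1: Check solvability.
gcd(40, 35) = 5
Since 5 divides 20, solutions exist.

Step 2: Apply extended Euclidean algorithm to find gcd.
We find integers such that 40*x0 + 35*y0 = 5

Step 3: Scale the particular solution.
Multiply by 20/5 = 4:
k = 4, l = -4

Step 4: Verify.
40*(4) + 35*(-4) = 20 = 20 ✓

k = 4, l = -4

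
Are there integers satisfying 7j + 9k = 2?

Step 1: Compute gcd(7, 9).
gcd(7, 9) = 1

Step 2: Check divisibility.
Does 1 divide 2? 2 = 1 x 2, so yes.

By the theorem on linear Diophantine equations, 7j + 9k = 2 has integer solutions if and only if gcd(7, 9) divides 2. Since 1 | 2, solutions exist.

Yes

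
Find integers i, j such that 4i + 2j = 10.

Step 1: Check solvability.
gcd(4, 2) = 2
Since 2 divides 10, solutions exist.

Step 2: Apply extended Euclidean algorithm to find gcd.
We find integers such that 4*x0 + 2*y0 = 2

Step 3: Scale the particular solution.
Multiply by 10/2 = 5:
i = 0, j = 5

Step 4: Verify.
4*(0) + 2*(5) = 10 = 10 ✓

i = 0, j = 5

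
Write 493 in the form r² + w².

We need to find integers r, w > 0 such that r² + w² = 493.
Trying r = 3: w² = 493 - 3² = 493 - 9 = 484
w = 22
Check: 3² + 22² = 9 + 484 = 493 ✓

493 = 3² + 22²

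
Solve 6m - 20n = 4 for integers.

Step 1: Check solvability.
gcd(6, 20) = 2
Since 2 divides 4, solutions exist.

Step 2: Apply extended Euclidean algorithm to find gcd.
We find integers such that 6*x0 + 20*y0 = 2

Step 3: Scale the particular solution.
Multiply by 4/2 = 2:
m = -6, n = -2

Step 4: Verify.
6*(-6) - 20*(-2) = 4 = 4 ✓

m = -6, n = -2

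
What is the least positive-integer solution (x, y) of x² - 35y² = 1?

We seek the smallest positive integers (x, y) with x² - 35y² = 1, i.e., x² = 35y² + 1.
Try successive y values:
y = 1: x² = 35·1² + 1 = 36, x = 6 ✓

Verify: 6² - 35·1² = 36 - 35 = 1 ✓

x = 6, y = 1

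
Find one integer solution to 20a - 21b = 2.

Step 1: Check solvability.
gcd(20, 21) = 1
Since 1 divides 2, solutions exist.

Step 2: Apply extended Euclidean algorithm to find gcd.
We find integers such that 20*x0 + 21*y0 = 1

Step 3: Scale the particular solution.
Multiply by 2/1 = 2:
a = -2, b = -2

Step 4: Verify.
20*(-2) - 21*(-2) = 2 = 2 ✓

a = -2, b = -2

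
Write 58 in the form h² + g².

We need to find integers h, g > 0 such that h² + g² = 58.
Trying h = 3: g² = 58 - 3² = 58 - 9 = 49
g = 7
Check: 3² + 7² = 9 + 49 = 58 ✓

58 = 3² + 7²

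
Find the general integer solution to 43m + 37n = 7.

Step 1: Compute gcd(43, 37) = 1.
Since 1 divides 7, solutions exist.

Step 2: Find a particular solution using extended Euclidean algorithm.
We get m₀ = -42, n₀ = 49.
Check: 43*-42 + 37*49 = 7 = 7 ✓

Step 3: Write the general solution.
m = -42 + (37/1)t = -42 + 37t
n = 49 - (43/1)t = 49 - 43t
for any integer t.

m = -42 + 37t, n = 49 - 43t for integer t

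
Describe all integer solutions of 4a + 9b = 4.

Step 1: Compute gcd(4, 9) = 1.
Since 1 divides 4, solutions exist.

Step 2: Find a particular solution using extended Euclidean algorithm.
We get a₀ = -8, b₀ = 4.
Check: 4*-8 + 9*4 = 4 = 4 ✓

Step 3: Write the general solution.
a = -8 + (9/1)t = -8 + 9t
b = 4 - (4/1)t = 4 - 4t
for any integer t.

a = -8 + 9t, b = 4 - 4t for integer t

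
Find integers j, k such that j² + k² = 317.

We need to find integers j, k > 0 such that j² + k² = 317.
Trying j = 11: k² = 317 - 11² = 317 - 121 = 196
k = 14
Check: 11² + 14² = 121 + 196 = 317 ✓

317 = 11² + 14²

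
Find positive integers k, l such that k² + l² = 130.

Search for k with 130 - k² a perfect square.
k = 3: 130 - 3² = 130 - 9 = 121 = 11² ✓
So k = 3, l = 11.

k = 3, l = 11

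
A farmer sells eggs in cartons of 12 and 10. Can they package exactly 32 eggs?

We need non-negative a, b with 12a + 10b = 32.
gcd(12, 10) = 2 divides 32.
Try a = 1: 10b = 32 - 12 = 20, so b = 2.
One way: 1 cartons of 12 and 2 cartons of 10.

Yes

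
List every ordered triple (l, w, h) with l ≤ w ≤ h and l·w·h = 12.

Iterate l from 1 to ⌊12^(1/3)⌋. For each l dividing 12, iterate w ≥ l with w dividing 12/l, and set h = 12/(l·w).
Triples found (4): (1×1×12), (1×2×6), (1×3×4), (2×2×3)

(1×1×12), (1×2×6), (1×3×4), (2×2×3)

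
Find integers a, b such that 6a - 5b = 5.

Step 1: Check solvability.
gcd(6, 5) = 1
Since 1 divides 5, solutions exist.

Step 2: Apply extended Euclidean algorithm to find gcd.
We find integers such that 6*x0 + 5*y0 = 1

Step 3: Scale the particular solution.
Multiply by 5/1 = 5:
a = 5, b = 5

Step 4: Verify.
6*(5) - 5*(5) = 5 = 5 ✓

a = 5, b = 5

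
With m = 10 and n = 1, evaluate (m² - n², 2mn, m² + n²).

a = m² - n² = 100 - 1 = 99
b = 2mn = 2·10·1 = 20
c = m² + n² = 100 + 1 = 101
Verify: 99² + 20² = 9801 + 400 = 10201 = 101² ✓

(99, 20, 101)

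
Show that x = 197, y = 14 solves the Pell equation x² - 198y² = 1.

Compute x² = 197² = 38809
Compute 198y² = 198·14² = 198·196 = 38808
x² - 198y² = 38809 - 38808 = 1
Since this equals 1, (197, 14) is a solution.

Yes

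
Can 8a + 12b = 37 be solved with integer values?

Step 1: Compute gcd(8, 12).
gcd(8, 12) = 4

Step 2: Check divisibility.
Does 4 divide 37? 37 = 4 x 9 + 1, so no.

By the theorem on linear Diophantine equations, 8a + 12b = 37 has integer solutions if and only if gcd(8, 12) divides 37. Since 4 does not divide 37, no solutions exist.

No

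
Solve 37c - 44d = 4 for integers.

Step 1: Check solvability.
gcd(37, 44) = 1
Since 1 divides 4, solutions exist.

Step 2: Apply extended Euclidean algorithm to find gcd.
We find integers such that 37*x0 + 44*y0 = 1

Step 3: Scale the particular solution.
Multiply by 4/1 = 4:
c = -76, d = -64

Step 4: Verify.
37*(-76) - 44*(-64) = 4 = 4 ✓

c = -76, d = -64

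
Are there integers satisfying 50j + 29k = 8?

Step 1: Compute gcd(50, 29).
gcd(50, 29) = 1

Step 2: Check divisibility.
Does 1 divide 8? 8 = 1 x 8, so yes.

By the theorem on linear Diophantine equations, 50j + 29k = 8 has integer solutions if and only if gcd(50, 29) divides 8. Since 1 | 8, solutions exist.

Yes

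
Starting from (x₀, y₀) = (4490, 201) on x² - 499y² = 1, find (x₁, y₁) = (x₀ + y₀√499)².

Solutions to x² - Dy² = 1 are generated by powers of (x₀ + y₀√D).
The next solution satisfies x₁ + y₁√499 = (x₀ + y₀√499)², giving:
x₁ = x₀² + 499y₀² = 4490² + 499·201² = 20160100 + 20160099 = 40320199
y₁ = 2x₀y₀ = 2·4490·201 = 1804980

Verify: 40320199² - 499·1804980² = 1625718447399601 - 1625718447399600 = 1 ✓

x = 40320199, y = 1804980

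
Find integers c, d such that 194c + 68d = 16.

Step 1: Check solvability.
gcd(194, 68) = 2
Since 2 divides 16, solutions exist.

Step 2: Apply extended Euclidean algorithm to find gcd.
We find integers such that 194*x0 + 68*y0 = 2

Step 3: Scale the particular solution.
Multiply by 16/2 = 8:
c = -56, d = 160

Step 4: Verify.
194*(-56) + 68*(160) = 16 = 16 ✓

c = -56, d = 160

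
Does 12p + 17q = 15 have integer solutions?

Step 1: Compute gcd(12, 17).
gcd(12, 17) = 1

Step 2: Check divisibility.
Does 1 divide 15? 15 = 1 x 15, so yes.

By the theorem on linear Diophantine equations, 12p + 17q = 15 has integer solutions if and only if gcd(12, 17) divides 15. Since 1 | 15, solutions exist.

Yes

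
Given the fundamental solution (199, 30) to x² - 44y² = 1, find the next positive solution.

Solutions to x² - Dy² = 1 are generated by powers of (x₀ + y₀√D).
The next solution satisfies x₁ + y₁√44 = (x₀ + y₀√44)², giving:
x₁ = x₀² + 44y₀² = 199² + 44·30² = 39601 + 39600 = 79201
y₁ = 2x₀y₀ = 2·199·30 = 11940

Verify: 79201² - 44·11940² = 6272798401 - 6272798400 = 1 ✓

x = 79201, y = 11940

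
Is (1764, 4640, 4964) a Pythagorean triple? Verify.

Compute a² + b² = 1764² + 4640² = 3111696 + 21529600 = 24641296
Compute c² = 4964² = 24641296
Since 24641296 = 24641296, confirmed.

Yes, it is a Pythagorean triple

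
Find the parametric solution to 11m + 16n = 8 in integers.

Step 1: Compute gcd(11, 16) = 1.
Since 1 divides 8, solutions exist.

Step 2: Find a particular solution using extended Euclidean algorithm.
We get m₀ = 24, n₀ = -16.
Check: 11*24 + 16*-16 = 8 = 8 ✓

Step 3: Write the general solution.
m = 24 + (16/1)t = 24 + 16t
n = -16 - (11/1)t = -16 - 11t
for any integer t.

m = 24 + 16t, n = -16 - 11t for integer t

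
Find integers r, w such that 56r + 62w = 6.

Step 1: Check solvability.
gcd(56, 62) = 2
Since 2 divides 6, solutions exist.

Step 2: Apply extended Euclidean algorithm to find gcd.
We find integers such that 56*x0 + 62*y0 = 2

Step 3: Scale the particular solution.
Multiply by 6/2 = 3:
r = 30, w = -27

Step 4: Verify.
56*(30) + 62*(-27) = 6 = 6 ✓

r = 30, w = -27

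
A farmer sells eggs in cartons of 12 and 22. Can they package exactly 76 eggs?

We need non-negative a, b with 12a + 22b = 76.
gcd(12, 22) = 2 divides 76, but no a in [0, 6] gives non-negative b.

No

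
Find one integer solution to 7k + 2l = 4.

Step 1: Check solvability.
gcd(7, 2) = 1
Since 1 divides 4, solutions exist.

Step 2: Apply extended Euclidean algorithm to find gcd.
We find integers such that 7*x0 + 2*y0 = 1

Step 3: Scale the particular solution.
Multiply by 4/1 = 4:
k = 4, l = -12

Step 4: Verify.
7*(4) + 2*(-12) = 4 = 4 ✓

k = 4, l = -12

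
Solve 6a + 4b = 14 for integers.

Step 1: Check solvability.
gcd(6, 4) = 2
Since 2 divides 14, solutions exist.

Step 2: Apply extended Euclidean algorithm to find gcd.
We find integers such that 6*x0 + 4*y0 = 2

Step 3: Scale the particular solution.
Multiply by 14/2 = 7:
a = 7, b = -7

Step 4: Verify.
6*(7) + 4*(-7) = 14 = 14 ✓

a = 7, b = -7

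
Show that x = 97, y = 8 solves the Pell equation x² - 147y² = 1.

Compute x² = 97² = 9409
Compute 147y² = 147·8² = 147·64 = 9408
x² - 147y² = 9409 - 9408 = 1
Since this equals 1, (97, 8) is a solution.

Yes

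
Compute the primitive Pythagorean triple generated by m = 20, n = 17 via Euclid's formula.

a = m² - n² = 20² - 17² = 400 - 289 = 111
b = 2mn = 2·20·17 = 680
c = m² + n² = 400 + 289 = 689
Verify: 111² + 680² = 12321 + 462400 = 474721 = 689² ✓

(111, 680, 689)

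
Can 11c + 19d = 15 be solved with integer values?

Step 1: Compute gcd(11, 19).
gcd(11, 19) = 1

Step 2: Check divisibility.
Does 1 divide 15? 15 = 1 x 15, so yes.

By the theorem on linear Diophantine equations, 11c + 19d = 15 has integer solutions if and only if gcd(11, 19) divides 15. Since 1 | 15, solutions exist.

Yes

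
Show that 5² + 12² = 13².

Compute a² + b²:
5² + 12² = 25 + 144 = 169
Compute c²:
13² = 169
Since 169 = 169, it is a Pythagorean triple.

Yes, it is a Pythagorean triple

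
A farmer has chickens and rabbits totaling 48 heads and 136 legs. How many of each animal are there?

Let c = chickens, r = rabbits.
Heads: c + r = 48
Legs: 2c + 4r = 136
From the first equation, c = 48 - r. Substitute:
2(48 - r) + 4r = 136
96 + 2r = 136
r = (136 - 96)/2 = 20
c = 48 - 20 = 28

Chickens: 28, Rabbits: 20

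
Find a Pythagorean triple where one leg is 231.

We need the other leg and hypotenuse such that 231² + x² = c².
Take x = 3808, c = 3815: 231² + 3808² = 53361 + 14500864 = 14554225 = 3815² ✓
Triple: (231, 3808, 3815)

(231, 3808, 3815)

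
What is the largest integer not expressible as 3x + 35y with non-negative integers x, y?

For two coprime denominations a and b, the Frobenius number (largest value not representable as a non-negative combination) is ab - a - b.
Here gcd(3, 35) = 1, so they are coprime.
F(3, 35) = 3·35 - 3 - 35 = 105 - 38 = 67

67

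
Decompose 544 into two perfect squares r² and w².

We need to find integers r, w > 0 such that r² + w² = 544.
Trying r = 12: w² = 544 - 12² = 544 - 144 = 400
w = 20
Check: 12² + 20² = 144 + 400 = 544 ✓

544 = 12² + 20²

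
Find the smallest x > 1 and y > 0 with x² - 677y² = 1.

We seek the smallest positive integers (x, y) with x² - 677y² = 1, i.e., x² = 677y² + 1.
Try successive y values:
y = 1: x² = 677·1² + 1 = 678, not a perfect square
y = 2: x² = 677·2² + 1 = 2709, not a perfect square
y = 3: x² = 677·3² + 1 = 6094, not a perfect square
... continuing the search (or via continued fractions) ...
y = 52: x² = 677·52² + 1 = 1830609, x = 1353 ✓

Verify: 1353² - 677·52² = 1830609 - 1830608 = 1 ✓

x = 1353, y = 52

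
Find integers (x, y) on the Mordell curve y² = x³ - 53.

Try small integer x values and check whether x³ - 53 is a perfect square.
x = 9: x³ - 53 = 9³ - 53 = 729 - 53 = 676
Is 676 a perfect square? 26² = 676 ✓
So (x, y) = (9, -26) is a solution.

x = 9, y = -26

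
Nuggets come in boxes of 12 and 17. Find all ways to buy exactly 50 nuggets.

We need non-negative integers (x, y) with 12x + 17y = 50.
For each x in 0..4, check if 50 - 12x is a non-negative multiple of 17.
No x yields an integer y ≥ 0.

No solution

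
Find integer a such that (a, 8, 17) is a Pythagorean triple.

a² = c² - b² = 17² - 8² = 289 - 64 = 225
a = sqrt(225) = 15

15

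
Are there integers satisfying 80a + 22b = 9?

Step 1: Compute gcd(80, 22).
gcd(80, 22) = 2

Step 2: Check divisibility.
Does 2 divide 9? 9 = 2 x 4 + 1, so no.

By the theorem on linear Diophantine equations, 80a + 22b = 9 has integer solutions if and only if gcd(80, 22) divides 9. Since 2 does not divide 9, no solutions exist.

No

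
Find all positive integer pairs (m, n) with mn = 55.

The positive divisors of 55 are: 1, 5, 11, 55.
Each divisor d gives the pair (d, 55/d):
(1, 55), (5, 11), (11, 5), (55, 1)

(1, 55), (5, 11), (11, 5), (55, 1)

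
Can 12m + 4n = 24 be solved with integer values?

Step 1: Compute gcd(12, 4).
gcd(12, 4) = 4

Step 2: Check divisibility.
Does 4 divide 24? 24 = 4 x 6, so yes.

By the theorem on linear Diophantine equations, 12m + 4n = 24 has integer solutions if and only if gcd(12, 4) divides 24. Since 4 | 24, solutions exist.

Yes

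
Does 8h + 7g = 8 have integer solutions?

Step 1: Compute gcd(8, 7).
gcd(8, 7) = 1

Step 2: Check divisibility.
Does 1 divide 8? 8 = 1 x 8, so yes.

By the theorem on linear Diophantine equations, 8h + 7g = 8 has integer solutions if and only if gcd(8, 7) divides 8. Since 1 | 8, solutions exist.

Yes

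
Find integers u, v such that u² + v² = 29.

We need to find integers u, v > 0 such that u² + v² = 29.
Trying u = 2: v² = 29 - 2² = 29 - 4 = 25
v = 5
Check: 2² + 5² = 4 + 25 = 29 ✓

29 = 2² + 5²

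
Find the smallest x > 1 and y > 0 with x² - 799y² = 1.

We seek the smallest positive integers (x, y) with x² - 799y² = 1, i.e., x² = 799y² + 1.
Try successive y values:
y = 1: x² = 799·1² + 1 = 800, not a perfect square
y = 2: x² = 799·2² + 1 = 3197, not a perfect square
y = 3: x² = 799·3² + 1 = 7192, not a perfect square
... continuing the search (or via continued fractions) ...
y = 15: x² = 799·15² + 1 = 179776, x = 424 ✓

Verify: 424² - 799·15² = 179776 - 179775 = 1 ✓

x = 424, y = 15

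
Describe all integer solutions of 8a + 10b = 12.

Step 1: Compute gcd(8, 10) = 2.
Since 2 divides 12, solutions exist.

Step 2: Find a particular solution using extended Euclidean algorithm.
We get a₀ = -6, b₀ = 6.
Check: 8*-6 + 10*6 = 12 = 12 ✓

Step 3: Write the general solution.
a = -6 + (10/2)t = -6 + 5t
b = 6 - (8/2)t = 6 - 4t
for any integer t.

a = -6 + 5t, b = 6 - 4t for integer t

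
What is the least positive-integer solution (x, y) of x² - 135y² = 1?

We seek the smallest positive integers (x, y) with x² - 135y² = 1, i.e., x² = 135y² + 1.
Try successive y values:
y = 1: x² = 135·1² + 1 = 136, not a perfect square
y = 2: x² = 135·2² + 1 = 541, not a perfect square
y = 3: x² = 135·3² + 1 = 1216, not a perfect square
... continuing the search (or via continued fractions) ...
y = 21: x² = 135·21² + 1 = 59536, x = 244 ✓

Verify: 244² - 135·21² = 59536 - 59535 = 1 ✓

x = 244, y = 21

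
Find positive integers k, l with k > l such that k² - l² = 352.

Factor: k² - l² = (k+l)(k-l) = 352.
We need two factors of 352 with the same parity.
Use k+l = 176 and k-l = 2 (product 176·2 = 352).
Adding: 2k = 178, so k = 89.
Subtracting: 2l = 174, so l = 87.
Check: 89² - 87² = 7921 - 7569 = 352 ✓

k = 89, l = 87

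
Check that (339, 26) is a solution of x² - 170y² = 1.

Compute x² = 339² = 114921
Compute 170y² = 170·26² = 170·676 = 114920
x² - 170y² = 114921 - 114920 = 1
Since this equals 1, (339, 26) is a solution.

Yes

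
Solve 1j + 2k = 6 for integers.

Step 1: Check solvability.
gcd(1, 2) = 1
Since 1 divides 6, solutions exist.

Step 2: Apply extended Euclidean algorithm to find gcd.
We find integers such that 1*x0 + 2*y0 = 1

Step 3: Scale the particular solution.
Multiply by 6/1 = 6:
j = 6, k = 0

Step 4: Verify.
1*(6) + 2*(0) = 6 = 6 ✓

j = 6, k = 0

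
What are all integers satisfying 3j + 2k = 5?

Step 1: Compute gcd(3, 2) = 1.
Since 1 divides 5, solutions exist.

Step 2: Find a particular solution using extended Euclidean algorithm.
We get j₀ = 5, k₀ = -5.
Check: 3*5 + 2*-5 = 5 = 5 ✓

Step 3: Write the general solution.
j = 5 + (2/1)t = 5 + 2t
k = -5 - (3/1)t = -5 - 3t
for any integer t.

j = 5 + 2t, k = -5 - 3t for integer t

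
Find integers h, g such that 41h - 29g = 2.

Step 1: Check solvability.
gcd(41, 29) = 1
Since 1 divides 2, solutions exist.

Step 2: Apply extended Euclidean algorithm to find gcd.
We find integers such that 41*x0 + 29*y0 = 1

Step 3: Scale the particular solution.
Multiply by 2/1 = 2:
h = -24, g = -34

Step 4: Verify.
41*(-24) - 29*(-34) = 2 = 2 ✓

h = -24, g = -34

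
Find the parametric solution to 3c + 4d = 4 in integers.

Step 1: Compute gcd(3, 4) = 1.
Since 1 divides 4, solutions exist.

Step 2: Find a particular solution using extended Euclidean algorithm.
We get c₀ = -4, d₀ = 4.
Check: 3*-4 + 4*4 = 4 = 4 ✓

Step 3: Write the general solution.
c = -4 + (4/1)t = -4 + 4t
d = 4 - (3/1)t = 4 - 3t
for any integer t.

c = -4 + 4t, d = 4 - 3t for integer t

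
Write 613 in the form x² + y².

We need to find integers x, y > 0 such that x² + y² = 613.
Trying x = 17: y² = 613 - 17² = 613 - 289 = 324
y = 18
Check: 17² + 18² = 289 + 324 = 613 ✓

613 = 17² + 18²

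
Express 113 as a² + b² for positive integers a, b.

We need to find integers a, b > 0 such that a² + b² = 113.
Trying a = 7: b² = 113 - 7² = 113 - 49 = 64
b = 8
Check: 7² + 8² = 49 + 64 = 113 ✓

113 = 7² + 8²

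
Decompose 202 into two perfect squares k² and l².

We need to find integers k, l > 0 such that k² + l² = 202.
Trying k = 9: l² = 202 - 9² = 202 - 81 = 121
l = 11
Check: 9² + 11² = 81 + 121 = 202 ✓

202 = 9² + 11²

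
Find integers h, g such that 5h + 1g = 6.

Step 1: Check solvability.
gcd(5, 1) = 1
Since 1 divides 6, solutions exist.

Step 2: Apply extended Euclidean algorithm to find gcd.
We find integers such that 5*x0 + 1*y0 = 1

Step 3: Scale the particular solution.
Multiply by 6/1 = 6:
h = 0, g = 6

Step 4: Verify.
5*(0) + 1*(6) = 6 = 6 ✓

h = 0, g = 6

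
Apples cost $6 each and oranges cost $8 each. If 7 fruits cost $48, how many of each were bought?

Let a = apples, o = oranges.
a + o = 7
6a + 8o = 48
Substitute o = 7 - a:
6a + 8(7 - a) = 48
(6 - 8)a = 48 - 56
-2a = -8
a = 4, o = 7 - 4 = 3

Apples: 4, Oranges: 3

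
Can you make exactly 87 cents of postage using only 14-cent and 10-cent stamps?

We need non-negative x, y with 14x + 10y = 87.
gcd(14, 10) = 2, and 2 does not divide 87.
No integer solutions exist, so certainly no non-negative ones.

No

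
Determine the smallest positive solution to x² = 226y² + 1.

We seek the smallest positive integers (x, y) with x² - 226y² = 1, i.e., x² = 226y² + 1.
Try successive y values:
y = 1: x² = 226·1² + 1 = 227, not a perfect square
y = 2: x² = 226·2² + 1 = 905, not a perfect square
y = 3: x² = 226·3² + 1 = 2035, not a perfect square
... continuing the search (or via continued fractions) ...
y = 30: x² = 226·30² + 1 = 203401, x = 451 ✓

Verify: 451² - 226·30² = 203401 - 203400 = 1 ✓

x = 451, y = 30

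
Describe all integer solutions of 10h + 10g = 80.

Step 1: Compute gcd(10, 10) = 10.
Since 10 divides 80, solutions exist.

Step 2: Find a particular solution using extended Euclidean algorithm.
We get h₀ = 0, g₀ = 8.
Check: 10*0 + 10*8 = 80 = 80 ✓

Step 3: Write the general solution.
h = 0 + (10/10)t = 0 + 1t
g = 8 - (10/10)t = 8 - 1t
for any integer t.

h = 0 + 1t, g = 8 - 1t for integer t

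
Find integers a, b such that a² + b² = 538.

We need to find integers a, b > 0 such that a² + b² = 538.
Trying a = 3: b² = 538 - 3² = 538 - 9 = 529
b = 23
Check: 3² + 23² = 9 + 529 = 538 ✓

538 = 3² + 23²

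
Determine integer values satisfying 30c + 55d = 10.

Step 1: Check solvability.
gcd(30, 55) = 5
Since 5 divides 10, solutions exist.

Step 2: Apply extended Euclidean algorithm to find gcd.
We find integers such that 30*x0 + 55*y0 = 5

Step 3: Scale the particular solution.
Multiply by 10/5 = 2:
c = 4, d = -2

Step 4: Verify.
30*(4) + 55*(-2) = 10 = 10 ✓

c = 4, d = -2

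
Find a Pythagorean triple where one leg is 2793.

We need the other leg and hypotenuse such that 2793² + x² = c².
Take x = 280, c = 2807: 2793² + 280² = 7800849 + 78400 = 7879249 = 2807² ✓
Triple: (2793, 280, 2807)

(2793, 280, 2807)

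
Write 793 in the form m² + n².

We need to find integers m, n > 0 such that m² + n² = 793.
Trying m = 3: n² = 793 - 3² = 793 - 9 = 784
n = 28
Check: 3² + 28² = 9 + 784 = 793 ✓

793 = 3² + 28²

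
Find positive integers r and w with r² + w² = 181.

We need to find integers r, w > 0 such that r² + w² = 181.
Trying r = 9: w² = 181 - 9² = 181 - 81 = 100
w = 10
Check: 9² + 10² = 81 + 100 = 181 ✓

181 = 9² + 10²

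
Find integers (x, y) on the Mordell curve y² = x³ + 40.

Try small integer x values and check whether x³ + 40 is a perfect square.
x = 6: x³ + 40 = 6³ + 40 = 216 + 40 = 256
Is 256 a perfect square? 16² = 256 ✓
So (x, y) = (6, -16) is a solution.

x = 6, y = -16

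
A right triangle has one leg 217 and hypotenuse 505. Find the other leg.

b² = c² - a² = 255025 - 47089 = 207936
b = 456

456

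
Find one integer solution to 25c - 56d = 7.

Step 1: Check solvability.
gcd(25, 56) = 1
Since 1 divides 7, solutions exist.

Step 2: Apply extended Euclidean algorithm to find gcd.
We find integers such that 25*x0 + 56*y0 = 1

Step 3: Scale the particular solution.
Multiply by 7/1 = 7:
c = 63, d = 28

Step 4: Verify.
25*(63) - 56*(28) = 7 = 7 ✓

c = 63, d = 28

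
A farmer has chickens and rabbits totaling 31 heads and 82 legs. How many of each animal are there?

Let c = chickens, r = rabbits.
Heads: c + r = 31
Legs: 2c + 4r = 82
From the first equation, c = 31 - r. Substitute:
2(31 - r) + 4r = 82
62 + 2r = 82
r = (82 - 62)/2 = 10
c = 31 - 10 = 21

Chickens: 21, Rabbits: 10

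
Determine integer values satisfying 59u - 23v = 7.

Step 1: Check solvability.
gcd(59, 23) = 1
Since 1 divides 7, solutions exist.

Step 2: Apply extended Euclidean algorithm to find gcd.
We find integers such that 59*x0 + 23*y0 = 1

Step 3: Scale the particular solution.
Multiply by 7/1 = 7:
u = -49, v = -126

Step 4: Verify.
59*(-49) - 23*(-126) = 7 = 7 ✓

u = -49, v = -126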